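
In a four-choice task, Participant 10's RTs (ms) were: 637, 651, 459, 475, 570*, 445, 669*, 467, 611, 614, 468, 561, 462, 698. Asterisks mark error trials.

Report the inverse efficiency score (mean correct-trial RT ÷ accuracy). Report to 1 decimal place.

Correct trials (n=12): 637, 651, 459, 475, 445, 467, 611, 614, 468, 561, 462, 698
Mean correct RT = 6548/12 = 545.6667 ms
Proportion correct = 12/14
IES = 545.6667 / (12/14) = 636.611 ms

636.6 ms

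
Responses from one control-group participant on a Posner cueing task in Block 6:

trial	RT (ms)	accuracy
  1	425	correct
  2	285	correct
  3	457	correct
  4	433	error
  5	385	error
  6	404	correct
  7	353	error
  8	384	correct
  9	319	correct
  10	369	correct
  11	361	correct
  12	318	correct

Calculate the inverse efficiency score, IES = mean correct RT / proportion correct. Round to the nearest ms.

492 ms

Correct trials (n=9): 425, 285, 457, 404, 384, 319, 369, 361, 318
Mean correct RT = 3322/9 = 369.1111 ms
Proportion correct = 9/12
IES = 369.1111 / (9/12) = 492.148 ms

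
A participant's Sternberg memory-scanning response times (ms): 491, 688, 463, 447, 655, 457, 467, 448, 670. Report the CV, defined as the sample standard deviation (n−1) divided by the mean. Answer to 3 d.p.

n = 9, Σ = 4786, M = 531.7778
Σ(x−M)² = 89081.556; s = √(89081.556/8) = 105.5234
CV = 105.5234 / 531.7778 = 0.19844

0.198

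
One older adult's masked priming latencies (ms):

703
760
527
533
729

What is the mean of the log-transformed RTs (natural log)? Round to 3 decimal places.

ln(RT): 6.5554, 6.6333, 6.2672, 6.2785, 6.5917
Σ ln(RT) = 32.3261
Mean = 32.3261/5 = 6.46521

6.465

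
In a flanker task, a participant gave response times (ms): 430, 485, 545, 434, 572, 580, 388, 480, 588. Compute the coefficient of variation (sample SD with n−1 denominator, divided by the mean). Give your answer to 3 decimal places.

0.148

n = 9, Σ = 4502, M = 500.2222
Σ(x−M)² = 43777.556; s = √(43777.556/8) = 73.9743
CV = 73.9743 / 500.2222 = 0.14788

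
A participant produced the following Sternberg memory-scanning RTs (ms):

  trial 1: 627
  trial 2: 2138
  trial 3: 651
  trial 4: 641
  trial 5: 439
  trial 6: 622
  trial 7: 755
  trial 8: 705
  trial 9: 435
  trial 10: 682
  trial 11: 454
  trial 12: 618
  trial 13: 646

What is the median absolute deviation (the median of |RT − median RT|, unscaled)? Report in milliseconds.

41 ms

Sorted: 435, 439, 454, 618, 622, 627, 641, 646, 651, 682, 705, 755, 2138 → median = 641
|x − 641|: 14, 1497, 10, 0, 202, 19, 114, 64, 206, 41, 187, 23, 5
Sorted deviations: 0, 5, 10, 14, 19, 23, 41, 64, 114, 187, 202, 206, 1497 → MAD = 41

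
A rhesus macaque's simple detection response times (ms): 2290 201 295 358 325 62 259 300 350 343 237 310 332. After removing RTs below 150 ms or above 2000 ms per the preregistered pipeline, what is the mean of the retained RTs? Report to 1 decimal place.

300.9 ms

Excluded: 62, 2290
Retained (n=11): Σ = 3310
Mean = 3310/11 = 300.9091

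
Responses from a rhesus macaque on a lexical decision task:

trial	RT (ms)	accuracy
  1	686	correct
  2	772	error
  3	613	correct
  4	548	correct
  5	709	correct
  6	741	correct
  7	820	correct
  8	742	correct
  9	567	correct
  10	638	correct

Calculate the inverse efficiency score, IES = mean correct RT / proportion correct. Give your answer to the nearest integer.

749 ms

Correct trials (n=9): 686, 613, 548, 709, 741, 820, 742, 567, 638
Mean correct RT = 6064/9 = 673.7778 ms
Proportion correct = 9/10
IES = 673.7778 / (9/10) = 748.642 ms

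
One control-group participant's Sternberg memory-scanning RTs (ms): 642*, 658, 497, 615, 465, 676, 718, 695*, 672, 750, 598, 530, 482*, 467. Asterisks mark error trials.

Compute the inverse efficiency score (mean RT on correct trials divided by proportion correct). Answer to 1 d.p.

769.0 ms

Correct trials (n=11): 658, 497, 615, 465, 676, 718, 672, 750, 598, 530, 467
Mean correct RT = 6646/11 = 604.1818 ms
Proportion correct = 11/14
IES = 604.1818 / (11/14) = 768.959 ms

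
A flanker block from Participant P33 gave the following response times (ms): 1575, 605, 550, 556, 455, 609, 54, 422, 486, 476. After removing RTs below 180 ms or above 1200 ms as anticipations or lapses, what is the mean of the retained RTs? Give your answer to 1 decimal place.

Excluded: 54, 1575
Retained (n=8): Σ = 4159
Mean = 4159/8 = 519.8750

519.9 ms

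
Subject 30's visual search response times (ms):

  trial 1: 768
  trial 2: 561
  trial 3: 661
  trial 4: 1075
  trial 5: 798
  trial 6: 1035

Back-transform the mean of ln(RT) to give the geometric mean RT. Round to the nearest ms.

ln(RT): 6.6438, 6.3297, 6.4938, 6.9801, 6.6821, 6.9422
Mean ln(RT) = 40.0716/6 = 6.67860
Geometric mean = exp(6.67860) = 795.21 ms

795 ms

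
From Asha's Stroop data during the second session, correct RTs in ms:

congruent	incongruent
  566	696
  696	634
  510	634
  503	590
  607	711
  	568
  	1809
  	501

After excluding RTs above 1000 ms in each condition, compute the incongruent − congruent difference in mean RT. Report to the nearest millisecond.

incongruent: exclude 1809
M(congruent) = 2882/5 = 576.400
M(incongruent) = 4334/7 = 619.143
Difference = 619.143 − 576.400 = 42.743 ms

43 ms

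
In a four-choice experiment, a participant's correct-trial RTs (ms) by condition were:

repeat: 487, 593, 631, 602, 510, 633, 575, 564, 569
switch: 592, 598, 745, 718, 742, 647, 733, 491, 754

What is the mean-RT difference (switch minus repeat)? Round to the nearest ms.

95 ms

M(repeat) = 5164/9 = 573.778
M(switch) = 6020/9 = 668.889
Difference = 668.889 − 573.778 = 95.111 ms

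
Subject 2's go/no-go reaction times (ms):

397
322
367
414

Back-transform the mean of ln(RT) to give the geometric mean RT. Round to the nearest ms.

373 ms

ln(RT): 5.9839, 5.7746, 5.9054, 6.0259
Mean ln(RT) = 23.6897/4 = 5.92243
Geometric mean = exp(5.92243) = 373.32 ms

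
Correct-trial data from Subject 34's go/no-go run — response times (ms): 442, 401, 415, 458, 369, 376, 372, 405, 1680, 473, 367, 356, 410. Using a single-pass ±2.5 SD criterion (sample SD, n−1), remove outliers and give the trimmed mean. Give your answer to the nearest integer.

404 ms

n = 13, ΣRT = 6524, M = 501.846
Σ(x−M)² = 1519709.69; s = √(1519709.69/12) = 355.869
Cutoffs: 501.846 ± 2.5·355.869 → [-387.8, 1391.5]
Outside: 1680 → excluded.
Retained (n=12): Σ = 4844, mean = 4844/12 = 403.667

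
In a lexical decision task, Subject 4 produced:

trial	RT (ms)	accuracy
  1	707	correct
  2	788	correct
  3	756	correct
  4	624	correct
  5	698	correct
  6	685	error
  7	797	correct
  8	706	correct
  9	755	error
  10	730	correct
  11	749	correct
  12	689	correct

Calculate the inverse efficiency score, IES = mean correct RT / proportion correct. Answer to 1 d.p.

869.3 ms

Correct trials (n=10): 707, 788, 756, 624, 698, 797, 706, 730, 749, 689
Mean correct RT = 7244/10 = 724.4000 ms
Proportion correct = 10/12
IES = 724.4000 / (10/12) = 869.280 ms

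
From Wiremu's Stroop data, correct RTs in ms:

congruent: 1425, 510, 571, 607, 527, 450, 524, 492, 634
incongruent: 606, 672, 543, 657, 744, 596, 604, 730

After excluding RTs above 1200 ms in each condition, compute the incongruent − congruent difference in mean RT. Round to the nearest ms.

105 ms

congruent: exclude 1425
M(congruent) = 4315/8 = 539.375
M(incongruent) = 5152/8 = 644.000
Difference = 644.000 − 539.375 = 104.625 ms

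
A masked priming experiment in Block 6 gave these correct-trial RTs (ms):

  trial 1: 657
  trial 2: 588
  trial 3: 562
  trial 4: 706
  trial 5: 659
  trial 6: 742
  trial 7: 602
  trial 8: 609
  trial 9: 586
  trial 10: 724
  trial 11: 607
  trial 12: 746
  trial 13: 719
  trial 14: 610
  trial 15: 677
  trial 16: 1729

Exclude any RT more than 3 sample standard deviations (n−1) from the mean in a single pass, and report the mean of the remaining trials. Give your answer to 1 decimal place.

n = 16, ΣRT = 11523, M = 720.188
Σ(x−M)² = 1140450.44; s = √(1140450.44/15) = 275.735
Cutoffs: 720.188 ± 3·275.735 → [-107.0, 1547.4]
Outside: 1729 → excluded.
Retained (n=15): Σ = 9794, mean = 9794/15 = 652.933

652.9 ms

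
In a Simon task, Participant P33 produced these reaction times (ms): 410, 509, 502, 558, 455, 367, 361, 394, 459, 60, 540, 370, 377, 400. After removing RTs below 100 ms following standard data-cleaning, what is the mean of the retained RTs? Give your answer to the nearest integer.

439 ms

Excluded: 60
Retained (n=13): Σ = 5702
Mean = 5702/13 = 438.6154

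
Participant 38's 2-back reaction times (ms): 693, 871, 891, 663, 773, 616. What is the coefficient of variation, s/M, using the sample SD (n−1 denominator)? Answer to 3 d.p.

n = 6, Σ = 4507, M = 751.1667
Σ(x−M)² = 63816.833; s = √(63816.833/5) = 112.9751
CV = 112.9751 / 751.1667 = 0.15040

0.150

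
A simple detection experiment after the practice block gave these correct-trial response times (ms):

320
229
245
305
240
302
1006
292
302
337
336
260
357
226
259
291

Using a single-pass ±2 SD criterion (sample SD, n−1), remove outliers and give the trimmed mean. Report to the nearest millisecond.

287 ms

n = 16, ΣRT = 5307, M = 331.688
Σ(x−M)² = 509285.44; s = √(509285.44/15) = 184.262
Cutoffs: 331.688 ± 2·184.262 → [-36.8, 700.2]
Outside: 1006 → excluded.
Retained (n=15): Σ = 4301, mean = 4301/15 = 286.733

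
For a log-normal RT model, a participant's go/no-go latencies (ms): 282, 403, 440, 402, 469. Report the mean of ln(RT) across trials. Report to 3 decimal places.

ln(RT): 5.6419, 5.9989, 6.0868, 5.9965, 6.1506
Σ ln(RT) = 29.8747
Mean = 29.8747/5 = 5.97493

5.975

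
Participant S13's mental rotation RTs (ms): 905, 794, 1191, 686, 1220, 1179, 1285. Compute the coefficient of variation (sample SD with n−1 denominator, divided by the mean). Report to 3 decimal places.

n = 7, Σ = 7260, M = 1037.1429
Σ(x−M)² = 338546.857; s = √(338546.857/6) = 237.5384
CV = 237.5384 / 1037.1429 = 0.22903

0.229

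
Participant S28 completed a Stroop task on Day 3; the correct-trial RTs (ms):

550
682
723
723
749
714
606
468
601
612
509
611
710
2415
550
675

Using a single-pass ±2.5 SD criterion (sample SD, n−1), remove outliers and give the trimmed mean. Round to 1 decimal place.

n = 16, ΣRT = 11898, M = 743.625
Σ(x−M)² = 3085085.75; s = √(3085085.75/15) = 453.511
Cutoffs: 743.625 ± 2.5·453.511 → [-390.2, 1877.4]
Outside: 2415 → excluded.
Retained (n=15): Σ = 9483, mean = 9483/15 = 632.200

632.2 ms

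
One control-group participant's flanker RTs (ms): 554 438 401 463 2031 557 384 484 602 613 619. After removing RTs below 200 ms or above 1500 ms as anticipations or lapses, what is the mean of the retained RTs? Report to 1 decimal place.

Excluded: 2031
Retained (n=10): Σ = 5115
Mean = 5115/10 = 511.5000

511.5 ms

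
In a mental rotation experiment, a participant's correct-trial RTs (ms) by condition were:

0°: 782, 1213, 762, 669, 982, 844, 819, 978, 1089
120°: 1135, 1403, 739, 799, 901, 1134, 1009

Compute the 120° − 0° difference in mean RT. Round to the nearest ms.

113 ms

M(0°) = 8138/9 = 904.222
M(120°) = 7120/7 = 1017.143
Difference = 1017.143 − 904.222 = 112.921 ms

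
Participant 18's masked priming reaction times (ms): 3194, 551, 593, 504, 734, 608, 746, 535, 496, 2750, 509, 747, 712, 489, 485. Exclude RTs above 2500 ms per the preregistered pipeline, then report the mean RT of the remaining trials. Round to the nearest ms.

593 ms

Excluded: 2750, 3194
Retained (n=13): Σ = 7709
Mean = 7709/13 = 593.0000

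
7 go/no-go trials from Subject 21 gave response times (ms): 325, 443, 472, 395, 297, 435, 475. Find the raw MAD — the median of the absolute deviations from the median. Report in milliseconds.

40 ms

Sorted: 297, 325, 395, 435, 443, 472, 475 → median = 435
|x − 435|: 110, 8, 37, 40, 138, 0, 40
Sorted deviations: 0, 8, 37, 40, 40, 110, 138 → MAD = 40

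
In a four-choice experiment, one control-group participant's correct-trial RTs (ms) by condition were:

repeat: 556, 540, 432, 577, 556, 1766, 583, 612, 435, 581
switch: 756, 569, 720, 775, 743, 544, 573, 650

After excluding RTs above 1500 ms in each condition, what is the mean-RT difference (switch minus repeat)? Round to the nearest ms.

125 ms

repeat: exclude 1766
M(repeat) = 4872/9 = 541.333
M(switch) = 5330/8 = 666.250
Difference = 666.250 − 541.333 = 124.917 ms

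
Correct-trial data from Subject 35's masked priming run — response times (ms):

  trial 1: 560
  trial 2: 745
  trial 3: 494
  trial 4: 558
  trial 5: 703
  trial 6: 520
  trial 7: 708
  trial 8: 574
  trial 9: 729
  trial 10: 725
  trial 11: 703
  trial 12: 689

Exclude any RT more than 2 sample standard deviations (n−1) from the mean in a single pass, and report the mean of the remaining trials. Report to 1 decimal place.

n = 12, ΣRT = 7708, M = 642.333
Σ(x−M)² = 94264.67; s = √(94264.67/11) = 92.572
Cutoffs: 642.333 ± 2·92.572 → [457.2, 827.5]
No RTs fall outside the cutoffs; all 12 retained. Mean = 7708/12 = 642.333

642.3 ms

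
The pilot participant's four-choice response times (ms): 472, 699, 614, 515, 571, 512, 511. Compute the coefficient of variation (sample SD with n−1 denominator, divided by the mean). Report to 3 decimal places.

n = 7, Σ = 3894, M = 556.2857
Σ(x−M)² = 36735.429; s = √(36735.429/6) = 78.2469
CV = 78.2469 / 556.2857 = 0.14066

0.141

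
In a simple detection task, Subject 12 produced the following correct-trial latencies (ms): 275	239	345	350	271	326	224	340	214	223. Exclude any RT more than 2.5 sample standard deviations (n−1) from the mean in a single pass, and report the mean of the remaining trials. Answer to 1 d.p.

280.7 ms

n = 10, ΣRT = 2807, M = 280.700
Σ(x−M)² = 27364.10; s = √(27364.10/9) = 55.140
Cutoffs: 280.700 ± 2.5·55.140 → [142.8, 418.6]
No RTs fall outside the cutoffs; all 10 retained. Mean = 2807/10 = 280.700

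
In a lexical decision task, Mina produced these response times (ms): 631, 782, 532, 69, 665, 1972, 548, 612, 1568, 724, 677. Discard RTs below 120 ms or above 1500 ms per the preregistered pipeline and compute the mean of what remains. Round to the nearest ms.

Excluded: 69, 1568, 1972
Retained (n=8): Σ = 5171
Mean = 5171/8 = 646.3750

646 ms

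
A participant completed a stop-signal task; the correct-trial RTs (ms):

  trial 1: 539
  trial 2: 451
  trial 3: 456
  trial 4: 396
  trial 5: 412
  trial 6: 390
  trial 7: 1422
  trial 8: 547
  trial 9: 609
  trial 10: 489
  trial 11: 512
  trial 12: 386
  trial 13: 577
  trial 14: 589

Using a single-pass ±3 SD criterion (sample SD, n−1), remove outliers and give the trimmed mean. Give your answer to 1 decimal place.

488.7 ms

n = 14, ΣRT = 7775, M = 555.357
Σ(x−M)² = 884901.21; s = √(884901.21/13) = 260.901
Cutoffs: 555.357 ± 3·260.901 → [-227.3, 1338.1]
Outside: 1422 → excluded.
Retained (n=13): Σ = 6353, mean = 6353/13 = 488.692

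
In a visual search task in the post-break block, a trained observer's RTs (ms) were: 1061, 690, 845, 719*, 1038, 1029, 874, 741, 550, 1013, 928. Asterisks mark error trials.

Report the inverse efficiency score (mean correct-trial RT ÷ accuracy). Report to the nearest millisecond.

965 ms

Correct trials (n=10): 1061, 690, 845, 1038, 1029, 874, 741, 550, 1013, 928
Mean correct RT = 8769/10 = 876.9000 ms
Proportion correct = 10/11
IES = 876.9000 / (10/11) = 964.590 ms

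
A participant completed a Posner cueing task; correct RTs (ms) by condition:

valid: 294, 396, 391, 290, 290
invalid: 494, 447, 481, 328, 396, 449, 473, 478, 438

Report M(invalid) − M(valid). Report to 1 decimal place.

M(valid) = 1661/5 = 332.200
M(invalid) = 3984/9 = 442.667
Difference = 442.667 − 332.200 = 110.467 ms

110.5 ms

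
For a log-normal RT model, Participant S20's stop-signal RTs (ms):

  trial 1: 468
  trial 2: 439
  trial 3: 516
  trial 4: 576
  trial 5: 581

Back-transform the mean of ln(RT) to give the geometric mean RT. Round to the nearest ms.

ln(RT): 6.1485, 6.0845, 6.2461, 6.3561, 6.3648
Mean ln(RT) = 31.1999/5 = 6.23999
Geometric mean = exp(6.23999) = 512.85 ms

513 ms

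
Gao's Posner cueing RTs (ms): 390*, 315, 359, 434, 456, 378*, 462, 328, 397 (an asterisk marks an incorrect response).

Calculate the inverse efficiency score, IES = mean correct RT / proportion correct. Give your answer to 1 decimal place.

505.3 ms

Correct trials (n=7): 315, 359, 434, 456, 462, 328, 397
Mean correct RT = 2751/7 = 393.0000 ms
Proportion correct = 7/9
IES = 393.0000 / (7/9) = 505.286 ms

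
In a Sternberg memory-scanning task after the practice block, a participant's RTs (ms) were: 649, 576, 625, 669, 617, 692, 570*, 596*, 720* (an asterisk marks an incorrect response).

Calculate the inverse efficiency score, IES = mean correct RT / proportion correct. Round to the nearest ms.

957 ms

Correct trials (n=6): 649, 576, 625, 669, 617, 692
Mean correct RT = 3828/6 = 638.0000 ms
Proportion correct = 6/9
IES = 638.0000 / (6/9) = 957.000 ms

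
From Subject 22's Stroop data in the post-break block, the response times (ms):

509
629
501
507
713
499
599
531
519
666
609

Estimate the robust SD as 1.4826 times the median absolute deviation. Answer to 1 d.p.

47.4 ms

Sorted: 499, 501, 507, 509, 519, 531, 599, 609, 629, 666, 713 → median = 531
|x − 531| sorted: 0, 12, 22, 24, 30, 32, 68, 78, 98, 135, 182 → MAD = 32
Robust SD ≈ 1.4826 × 32 = 47.443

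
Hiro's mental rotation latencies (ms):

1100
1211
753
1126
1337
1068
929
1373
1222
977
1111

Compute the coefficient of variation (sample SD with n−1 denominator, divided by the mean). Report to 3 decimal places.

0.162

n = 11, Σ = 12207, M = 1109.7273
Σ(x−M)² = 323462.182; s = √(323462.182/10) = 179.8505
CV = 179.8505 / 1109.7273 = 0.16207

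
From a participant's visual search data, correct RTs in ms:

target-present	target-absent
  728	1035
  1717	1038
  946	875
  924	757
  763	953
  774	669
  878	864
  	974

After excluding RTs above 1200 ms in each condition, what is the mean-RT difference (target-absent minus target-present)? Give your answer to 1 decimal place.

60.1 ms

target-present: exclude 1717
M(target-present) = 5013/6 = 835.500
M(target-absent) = 7165/8 = 895.625
Difference = 895.625 − 835.500 = 60.125 ms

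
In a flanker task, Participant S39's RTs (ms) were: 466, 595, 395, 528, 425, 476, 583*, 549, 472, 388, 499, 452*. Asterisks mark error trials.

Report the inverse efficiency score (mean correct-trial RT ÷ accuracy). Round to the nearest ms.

575 ms

Correct trials (n=10): 466, 595, 395, 528, 425, 476, 549, 472, 388, 499
Mean correct RT = 4793/10 = 479.3000 ms
Proportion correct = 10/12
IES = 479.3000 / (10/12) = 575.160 ms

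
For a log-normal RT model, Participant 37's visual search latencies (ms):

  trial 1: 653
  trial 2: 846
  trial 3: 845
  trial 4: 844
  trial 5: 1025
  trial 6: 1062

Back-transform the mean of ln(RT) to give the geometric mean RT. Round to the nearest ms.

ln(RT): 6.4816, 6.7405, 6.7393, 6.7382, 6.9324, 6.9679
Mean ln(RT) = 40.5999/6 = 6.76666
Geometric mean = exp(6.76666) = 868.40 ms

868 ms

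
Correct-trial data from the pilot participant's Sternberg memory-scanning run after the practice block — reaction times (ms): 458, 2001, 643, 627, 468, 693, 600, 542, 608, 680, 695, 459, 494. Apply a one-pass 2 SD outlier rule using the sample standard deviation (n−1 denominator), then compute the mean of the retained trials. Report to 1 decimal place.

580.6 ms

n = 13, ΣRT = 8968, M = 689.846
Σ(x−M)² = 1956645.69; s = √(1956645.69/12) = 403.799
Cutoffs: 689.846 ± 2·403.799 → [-117.8, 1497.4]
Outside: 2001 → excluded.
Retained (n=12): Σ = 6967, mean = 6967/12 = 580.583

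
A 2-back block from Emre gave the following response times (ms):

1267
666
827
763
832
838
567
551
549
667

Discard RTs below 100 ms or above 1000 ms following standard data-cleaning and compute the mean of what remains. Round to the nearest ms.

696 ms

Excluded: 1267
Retained (n=9): Σ = 6260
Mean = 6260/9 = 695.5556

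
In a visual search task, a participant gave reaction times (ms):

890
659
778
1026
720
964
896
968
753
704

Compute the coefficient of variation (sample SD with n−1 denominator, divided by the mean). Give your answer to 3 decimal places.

n = 10, Σ = 8358, M = 835.8000
Σ(x−M)² = 148885.600; s = √(148885.600/9) = 128.6190
CV = 128.6190 / 835.8000 = 0.15389

0.154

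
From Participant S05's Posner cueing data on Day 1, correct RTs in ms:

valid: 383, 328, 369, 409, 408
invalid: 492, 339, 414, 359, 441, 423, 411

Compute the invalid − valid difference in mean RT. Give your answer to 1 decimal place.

M(valid) = 1897/5 = 379.400
M(invalid) = 2879/7 = 411.286
Difference = 411.286 − 379.400 = 31.886 ms

31.9 ms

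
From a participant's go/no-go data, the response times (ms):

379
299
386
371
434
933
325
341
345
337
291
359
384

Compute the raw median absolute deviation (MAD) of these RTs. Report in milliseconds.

25 ms

Sorted: 291, 299, 325, 337, 341, 345, 359, 371, 379, 384, 386, 434, 933 → median = 359
|x − 359|: 20, 60, 27, 12, 75, 574, 34, 18, 14, 22, 68, 0, 25
Sorted deviations: 0, 12, 14, 18, 20, 22, 25, 27, 34, 60, 68, 75, 574 → MAD = 25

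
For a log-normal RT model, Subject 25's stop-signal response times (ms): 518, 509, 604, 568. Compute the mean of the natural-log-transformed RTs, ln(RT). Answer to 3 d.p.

6.307

ln(RT): 6.2500, 6.2324, 6.4036, 6.3421
Σ ln(RT) = 25.2281
Mean = 25.2281/4 = 6.30703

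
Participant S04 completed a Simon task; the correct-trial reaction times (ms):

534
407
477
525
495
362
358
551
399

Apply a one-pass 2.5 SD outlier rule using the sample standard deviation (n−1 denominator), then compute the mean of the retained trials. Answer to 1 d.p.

456.4 ms

n = 9, ΣRT = 4108, M = 456.444
Σ(x−M)² = 45920.22; s = √(45920.22/8) = 75.763
Cutoffs: 456.444 ± 2.5·75.763 → [267.0, 645.9]
No RTs fall outside the cutoffs; all 9 retained. Mean = 4108/9 = 456.444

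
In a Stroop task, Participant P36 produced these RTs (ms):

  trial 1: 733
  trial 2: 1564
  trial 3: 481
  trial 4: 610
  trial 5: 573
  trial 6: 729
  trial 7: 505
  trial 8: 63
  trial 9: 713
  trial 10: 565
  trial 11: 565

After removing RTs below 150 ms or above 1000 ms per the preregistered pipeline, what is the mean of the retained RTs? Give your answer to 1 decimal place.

Excluded: 63, 1564
Retained (n=9): Σ = 5474
Mean = 5474/9 = 608.2222

608.2 ms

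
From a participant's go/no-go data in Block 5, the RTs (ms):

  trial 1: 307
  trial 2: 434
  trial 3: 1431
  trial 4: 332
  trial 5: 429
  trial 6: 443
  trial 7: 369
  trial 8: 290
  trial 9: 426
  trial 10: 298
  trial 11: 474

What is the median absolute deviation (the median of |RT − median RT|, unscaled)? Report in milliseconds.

57 ms

Sorted: 290, 298, 307, 332, 369, 426, 429, 434, 443, 474, 1431 → median = 426
|x − 426|: 119, 8, 1005, 94, 3, 17, 57, 136, 0, 128, 48
Sorted deviations: 0, 3, 8, 17, 48, 57, 94, 119, 128, 136, 1005 → MAD = 57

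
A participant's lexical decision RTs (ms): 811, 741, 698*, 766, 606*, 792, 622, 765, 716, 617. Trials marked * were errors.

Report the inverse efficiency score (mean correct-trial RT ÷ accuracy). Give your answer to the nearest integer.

Correct trials (n=8): 811, 741, 766, 792, 622, 765, 716, 617
Mean correct RT = 5830/8 = 728.7500 ms
Proportion correct = 8/10
IES = 728.7500 / (8/10) = 910.938 ms

911 ms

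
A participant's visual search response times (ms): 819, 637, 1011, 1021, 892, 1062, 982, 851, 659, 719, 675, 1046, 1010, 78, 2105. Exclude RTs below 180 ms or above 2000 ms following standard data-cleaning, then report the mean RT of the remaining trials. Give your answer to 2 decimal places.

875.69 ms

Excluded: 78, 2105
Retained (n=13): Σ = 11384
Mean = 11384/13 = 875.6923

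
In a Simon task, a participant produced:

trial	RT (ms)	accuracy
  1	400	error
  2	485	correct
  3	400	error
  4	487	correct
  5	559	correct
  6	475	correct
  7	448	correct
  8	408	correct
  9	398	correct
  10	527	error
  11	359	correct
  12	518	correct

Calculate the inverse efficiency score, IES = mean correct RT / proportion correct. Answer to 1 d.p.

612.9 ms

Correct trials (n=9): 485, 487, 559, 475, 448, 408, 398, 359, 518
Mean correct RT = 4137/9 = 459.6667 ms
Proportion correct = 9/12
IES = 459.6667 / (9/12) = 612.889 ms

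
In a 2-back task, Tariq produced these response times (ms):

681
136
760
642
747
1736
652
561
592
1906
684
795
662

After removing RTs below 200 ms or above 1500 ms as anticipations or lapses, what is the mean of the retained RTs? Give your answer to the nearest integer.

678 ms

Excluded: 136, 1736, 1906
Retained (n=10): Σ = 6776
Mean = 6776/10 = 677.6000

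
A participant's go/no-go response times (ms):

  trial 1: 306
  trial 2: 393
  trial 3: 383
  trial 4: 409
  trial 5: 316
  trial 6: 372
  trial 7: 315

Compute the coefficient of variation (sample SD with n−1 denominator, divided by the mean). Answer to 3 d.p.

0.120

n = 7, Σ = 2494, M = 356.2857
Σ(x−M)² = 10943.429; s = √(10943.429/6) = 42.7072
CV = 42.7072 / 356.2857 = 0.11987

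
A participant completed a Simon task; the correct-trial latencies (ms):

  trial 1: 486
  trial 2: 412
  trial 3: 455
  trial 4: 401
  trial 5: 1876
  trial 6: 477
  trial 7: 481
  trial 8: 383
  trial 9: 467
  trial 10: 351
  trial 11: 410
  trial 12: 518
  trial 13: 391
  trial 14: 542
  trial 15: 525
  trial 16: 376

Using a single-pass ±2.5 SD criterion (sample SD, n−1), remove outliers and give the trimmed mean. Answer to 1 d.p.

445.0 ms

n = 16, ΣRT = 8551, M = 534.438
Σ(x−M)² = 1970105.94; s = √(1970105.94/15) = 362.409
Cutoffs: 534.438 ± 2.5·362.409 → [-371.6, 1440.5]
Outside: 1876 → excluded.
Retained (n=15): Σ = 6675, mean = 6675/15 = 445.000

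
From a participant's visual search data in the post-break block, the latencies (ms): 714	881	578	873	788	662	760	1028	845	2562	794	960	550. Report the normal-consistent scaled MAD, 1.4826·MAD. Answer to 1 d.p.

Sorted: 550, 578, 662, 714, 760, 788, 794, 845, 873, 881, 960, 1028, 2562 → median = 794
|x − 794| sorted: 0, 6, 34, 51, 79, 80, 87, 132, 166, 216, 234, 244, 1768 → MAD = 87
Robust SD ≈ 1.4826 × 87 = 128.986

129.0 ms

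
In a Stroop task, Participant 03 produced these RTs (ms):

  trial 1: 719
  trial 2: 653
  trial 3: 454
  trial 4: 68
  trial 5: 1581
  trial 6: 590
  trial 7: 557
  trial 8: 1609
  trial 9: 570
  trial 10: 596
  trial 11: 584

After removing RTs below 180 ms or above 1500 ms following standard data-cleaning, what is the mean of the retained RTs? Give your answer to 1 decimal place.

590.4 ms

Excluded: 68, 1581, 1609
Retained (n=8): Σ = 4723
Mean = 4723/8 = 590.3750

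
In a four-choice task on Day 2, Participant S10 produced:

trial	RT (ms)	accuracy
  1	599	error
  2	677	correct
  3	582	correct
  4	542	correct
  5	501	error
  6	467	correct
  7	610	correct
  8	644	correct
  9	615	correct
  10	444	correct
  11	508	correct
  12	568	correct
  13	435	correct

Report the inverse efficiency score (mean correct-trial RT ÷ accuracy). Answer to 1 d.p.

654.5 ms

Correct trials (n=11): 677, 582, 542, 467, 610, 644, 615, 444, 508, 568, 435
Mean correct RT = 6092/11 = 553.8182 ms
Proportion correct = 11/13
IES = 553.8182 / (11/13) = 654.512 ms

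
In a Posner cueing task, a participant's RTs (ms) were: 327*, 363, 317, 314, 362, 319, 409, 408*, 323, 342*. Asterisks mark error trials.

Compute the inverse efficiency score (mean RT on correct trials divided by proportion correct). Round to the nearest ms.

Correct trials (n=7): 363, 317, 314, 362, 319, 409, 323
Mean correct RT = 2407/7 = 343.8571 ms
Proportion correct = 7/10
IES = 343.8571 / (7/10) = 491.224 ms

491 ms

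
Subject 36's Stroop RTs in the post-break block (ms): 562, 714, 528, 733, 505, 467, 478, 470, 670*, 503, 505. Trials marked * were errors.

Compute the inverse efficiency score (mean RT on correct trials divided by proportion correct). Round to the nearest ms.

Correct trials (n=10): 562, 714, 528, 733, 505, 467, 478, 470, 503, 505
Mean correct RT = 5465/10 = 546.5000 ms
Proportion correct = 10/11
IES = 546.5000 / (10/11) = 601.150 ms

601 ms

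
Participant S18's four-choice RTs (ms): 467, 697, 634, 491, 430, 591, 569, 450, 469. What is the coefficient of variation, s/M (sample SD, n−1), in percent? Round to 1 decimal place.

n = 9, Σ = 4798, M = 533.1111
Σ(x−M)² = 69470.889; s = √(69470.889/8) = 93.1872
CV = 93.1872 / 533.1111 = 0.17480 = 17.480%

17.5%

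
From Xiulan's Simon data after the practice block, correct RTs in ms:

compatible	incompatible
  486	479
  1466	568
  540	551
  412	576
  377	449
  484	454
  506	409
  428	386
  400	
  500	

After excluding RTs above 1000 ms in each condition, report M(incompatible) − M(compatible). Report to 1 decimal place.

compatible: exclude 1466
M(compatible) = 4133/9 = 459.222
M(incompatible) = 3872/8 = 484.000
Difference = 484.000 − 459.222 = 24.778 ms

24.8 ms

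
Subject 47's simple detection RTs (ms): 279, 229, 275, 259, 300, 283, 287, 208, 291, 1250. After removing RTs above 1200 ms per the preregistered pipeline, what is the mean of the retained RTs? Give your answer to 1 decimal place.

267.9 ms

Excluded: 1250
Retained (n=9): Σ = 2411
Mean = 2411/9 = 267.8889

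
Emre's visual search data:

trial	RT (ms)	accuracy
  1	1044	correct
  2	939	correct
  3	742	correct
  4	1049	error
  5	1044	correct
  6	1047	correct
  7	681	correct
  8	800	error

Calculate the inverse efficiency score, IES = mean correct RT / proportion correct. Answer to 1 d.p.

Correct trials (n=6): 1044, 939, 742, 1044, 1047, 681
Mean correct RT = 5497/6 = 916.1667 ms
Proportion correct = 6/8
IES = 916.1667 / (6/8) = 1221.556 ms

1221.6 ms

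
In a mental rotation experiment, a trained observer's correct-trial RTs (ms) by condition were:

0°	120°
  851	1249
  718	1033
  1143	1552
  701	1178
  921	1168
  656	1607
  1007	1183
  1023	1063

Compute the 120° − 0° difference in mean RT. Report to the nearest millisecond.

M(0°) = 7020/8 = 877.500
M(120°) = 10033/8 = 1254.125
Difference = 1254.125 − 877.500 = 376.625 ms

377 ms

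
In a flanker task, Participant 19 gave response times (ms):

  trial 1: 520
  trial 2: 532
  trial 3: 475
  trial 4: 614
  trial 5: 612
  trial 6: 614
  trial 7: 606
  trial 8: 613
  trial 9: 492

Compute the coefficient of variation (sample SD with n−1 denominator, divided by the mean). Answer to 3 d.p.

0.104

n = 9, Σ = 5078, M = 564.2222
Σ(x−M)² = 27533.556; s = √(27533.556/8) = 58.6660
CV = 58.6660 / 564.2222 = 0.10398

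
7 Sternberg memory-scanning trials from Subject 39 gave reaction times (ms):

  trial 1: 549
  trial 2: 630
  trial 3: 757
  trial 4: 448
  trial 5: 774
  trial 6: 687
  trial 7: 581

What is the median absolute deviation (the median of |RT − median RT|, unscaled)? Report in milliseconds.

81 ms

Sorted: 448, 549, 581, 630, 687, 757, 774 → median = 630
|x − 630|: 81, 0, 127, 182, 144, 57, 49
Sorted deviations: 0, 49, 57, 81, 127, 144, 182 → MAD = 81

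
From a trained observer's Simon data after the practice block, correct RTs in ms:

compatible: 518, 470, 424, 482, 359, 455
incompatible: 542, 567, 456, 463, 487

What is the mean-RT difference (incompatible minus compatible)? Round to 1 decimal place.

51.7 ms

M(compatible) = 2708/6 = 451.333
M(incompatible) = 2515/5 = 503.000
Difference = 503.000 − 451.333 = 51.667 ms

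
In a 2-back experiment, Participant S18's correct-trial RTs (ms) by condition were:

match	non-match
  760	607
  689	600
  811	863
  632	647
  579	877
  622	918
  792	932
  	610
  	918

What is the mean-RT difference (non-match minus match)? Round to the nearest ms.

77 ms

M(match) = 4885/7 = 697.857
M(non-match) = 6972/9 = 774.667
Difference = 774.667 − 697.857 = 76.810 ms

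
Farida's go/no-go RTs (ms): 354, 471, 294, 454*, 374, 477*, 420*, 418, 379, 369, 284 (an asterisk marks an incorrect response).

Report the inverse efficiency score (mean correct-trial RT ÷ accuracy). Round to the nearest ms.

Correct trials (n=8): 354, 471, 294, 374, 418, 379, 369, 284
Mean correct RT = 2943/8 = 367.8750 ms
Proportion correct = 8/11
IES = 367.8750 / (8/11) = 505.828 ms

506 ms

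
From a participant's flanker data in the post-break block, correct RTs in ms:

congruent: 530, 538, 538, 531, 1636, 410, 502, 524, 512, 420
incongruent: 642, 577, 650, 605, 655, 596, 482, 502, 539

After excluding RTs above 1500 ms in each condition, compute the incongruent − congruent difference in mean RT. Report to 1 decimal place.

82.6 ms

congruent: exclude 1636
M(congruent) = 4505/9 = 500.556
M(incongruent) = 5248/9 = 583.111
Difference = 583.111 − 500.556 = 82.556 ms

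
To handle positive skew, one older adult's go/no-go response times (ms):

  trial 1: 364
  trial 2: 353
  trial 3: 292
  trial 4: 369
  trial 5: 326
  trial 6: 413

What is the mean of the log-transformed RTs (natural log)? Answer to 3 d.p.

5.860

ln(RT): 5.8972, 5.8665, 5.6768, 5.9108, 5.7869, 6.0234
Σ ln(RT) = 35.1615
Mean = 35.1615/6 = 5.86025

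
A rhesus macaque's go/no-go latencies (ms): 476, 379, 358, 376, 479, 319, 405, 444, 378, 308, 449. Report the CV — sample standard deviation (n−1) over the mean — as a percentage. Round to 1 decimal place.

14.8%

n = 11, Σ = 4371, M = 397.3636
Σ(x−M)² = 34592.545; s = √(34592.545/10) = 58.8154
CV = 58.8154 / 397.3636 = 0.14801 = 14.801%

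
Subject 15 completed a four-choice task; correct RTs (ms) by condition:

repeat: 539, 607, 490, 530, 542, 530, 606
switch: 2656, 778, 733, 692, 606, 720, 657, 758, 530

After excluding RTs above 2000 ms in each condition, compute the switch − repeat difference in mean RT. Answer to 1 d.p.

135.1 ms

switch: exclude 2656
M(repeat) = 3844/7 = 549.143
M(switch) = 5474/8 = 684.250
Difference = 684.250 − 549.143 = 135.107 ms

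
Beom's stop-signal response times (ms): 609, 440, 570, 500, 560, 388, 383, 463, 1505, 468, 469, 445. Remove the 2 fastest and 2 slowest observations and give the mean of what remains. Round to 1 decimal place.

489.4 ms

Sorted: 383, 388, 440, 445, 463, 468, 469, 500, 560, 570, 609, 1505
Drop lowest 2 (383, 388) and highest 2 (609, 1505)
Remaining (n=8): Σ = 3915, mean = 3915/8 = 489.375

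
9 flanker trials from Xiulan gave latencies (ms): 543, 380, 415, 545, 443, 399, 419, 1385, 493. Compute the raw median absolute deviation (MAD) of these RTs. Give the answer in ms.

Sorted: 380, 399, 415, 419, 443, 493, 543, 545, 1385 → median = 443
|x − 443|: 100, 63, 28, 102, 0, 44, 24, 942, 50
Sorted deviations: 0, 24, 28, 44, 50, 63, 100, 102, 942 → MAD = 50

50 ms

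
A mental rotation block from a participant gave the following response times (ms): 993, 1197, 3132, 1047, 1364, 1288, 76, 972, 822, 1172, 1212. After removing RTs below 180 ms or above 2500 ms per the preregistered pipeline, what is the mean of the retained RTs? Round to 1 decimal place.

1118.6 ms

Excluded: 76, 3132
Retained (n=9): Σ = 10067
Mean = 10067/9 = 1118.5556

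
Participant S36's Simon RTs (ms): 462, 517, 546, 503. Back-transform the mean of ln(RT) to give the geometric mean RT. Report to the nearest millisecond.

ln(RT): 6.1356, 6.2480, 6.3026, 6.2206
Mean ln(RT) = 24.9068/4 = 6.22670
Geometric mean = exp(6.22670) = 506.08 ms

506 ms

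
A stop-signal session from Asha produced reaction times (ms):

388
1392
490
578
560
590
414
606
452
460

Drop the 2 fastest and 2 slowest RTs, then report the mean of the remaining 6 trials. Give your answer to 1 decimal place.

521.7 ms

Sorted: 388, 414, 452, 460, 490, 560, 578, 590, 606, 1392
Drop lowest 2 (388, 414) and highest 2 (606, 1392)
Remaining (n=6): Σ = 3130, mean = 3130/6 = 521.667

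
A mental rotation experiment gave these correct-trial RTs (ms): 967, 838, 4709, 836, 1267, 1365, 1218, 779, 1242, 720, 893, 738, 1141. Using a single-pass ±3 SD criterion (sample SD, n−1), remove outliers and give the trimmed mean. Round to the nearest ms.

n = 13, ΣRT = 16713, M = 1285.615
Σ(x−M)² = 13288237.08; s = √(13288237.08/12) = 1052.308
Cutoffs: 1285.615 ± 3·1052.308 → [-1871.3, 4442.5]
Outside: 4709 → excluded.
Retained (n=12): Σ = 12004, mean = 12004/12 = 1000.333

1000 ms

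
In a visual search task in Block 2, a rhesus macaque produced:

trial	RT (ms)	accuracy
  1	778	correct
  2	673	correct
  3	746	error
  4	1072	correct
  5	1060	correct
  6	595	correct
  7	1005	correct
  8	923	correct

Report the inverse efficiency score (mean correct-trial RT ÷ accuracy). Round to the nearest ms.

997 ms

Correct trials (n=7): 778, 673, 1072, 1060, 595, 1005, 923
Mean correct RT = 6106/7 = 872.2857 ms
Proportion correct = 7/8
IES = 872.2857 / (7/8) = 996.898 ms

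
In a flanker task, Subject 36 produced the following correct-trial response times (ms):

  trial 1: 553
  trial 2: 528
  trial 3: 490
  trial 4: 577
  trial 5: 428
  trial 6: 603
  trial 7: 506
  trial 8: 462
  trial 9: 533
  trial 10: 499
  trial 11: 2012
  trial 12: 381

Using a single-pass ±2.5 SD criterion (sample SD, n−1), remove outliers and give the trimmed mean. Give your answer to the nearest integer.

505 ms

n = 12, ΣRT = 7572, M = 631.000
Σ(x−M)² = 2122358.00; s = √(2122358.00/11) = 439.251
Cutoffs: 631.000 ± 2.5·439.251 → [-467.1, 1729.1]
Outside: 2012 → excluded.
Retained (n=11): Σ = 5560, mean = 5560/11 = 505.455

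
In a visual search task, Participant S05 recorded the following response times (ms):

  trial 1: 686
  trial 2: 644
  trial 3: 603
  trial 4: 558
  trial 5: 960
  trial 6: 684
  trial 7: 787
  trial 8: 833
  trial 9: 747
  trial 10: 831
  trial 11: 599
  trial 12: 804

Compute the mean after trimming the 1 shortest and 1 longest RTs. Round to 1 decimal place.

721.8 ms

Sorted: 558, 599, 603, 644, 684, 686, 747, 787, 804, 831, 833, 960
Drop lowest 1 (558) and highest 1 (960)
Remaining (n=10): Σ = 7218, mean = 7218/10 = 721.800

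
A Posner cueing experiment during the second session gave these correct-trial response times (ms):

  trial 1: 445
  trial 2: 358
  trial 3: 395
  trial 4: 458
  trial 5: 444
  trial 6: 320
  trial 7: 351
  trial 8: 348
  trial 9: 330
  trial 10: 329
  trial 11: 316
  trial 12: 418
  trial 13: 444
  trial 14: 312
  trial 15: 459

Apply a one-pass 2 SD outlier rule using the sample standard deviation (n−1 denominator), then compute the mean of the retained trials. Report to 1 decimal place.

n = 15, ΣRT = 5727, M = 381.800
Σ(x−M)² = 46132.40; s = √(46132.40/14) = 57.404
Cutoffs: 381.800 ± 2·57.404 → [267.0, 496.6]
No RTs fall outside the cutoffs; all 15 retained. Mean = 5727/15 = 381.800

381.8 ms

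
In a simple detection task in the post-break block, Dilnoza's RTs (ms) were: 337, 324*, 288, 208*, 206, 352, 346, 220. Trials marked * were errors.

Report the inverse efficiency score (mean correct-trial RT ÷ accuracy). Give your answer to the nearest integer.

Correct trials (n=6): 337, 288, 206, 352, 346, 220
Mean correct RT = 1749/6 = 291.5000 ms
Proportion correct = 6/8
IES = 291.5000 / (6/8) = 388.667 ms

389 ms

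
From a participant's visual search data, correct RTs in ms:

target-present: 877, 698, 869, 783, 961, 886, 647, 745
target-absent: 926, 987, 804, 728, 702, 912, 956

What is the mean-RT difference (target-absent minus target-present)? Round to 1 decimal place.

M(target-present) = 6466/8 = 808.250
M(target-absent) = 6015/7 = 859.286
Difference = 859.286 − 808.250 = 51.036 ms

51.0 ms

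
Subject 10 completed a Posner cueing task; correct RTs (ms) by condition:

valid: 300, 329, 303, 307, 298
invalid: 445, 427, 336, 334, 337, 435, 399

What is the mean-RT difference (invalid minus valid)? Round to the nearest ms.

M(valid) = 1537/5 = 307.400
M(invalid) = 2713/7 = 387.571
Difference = 387.571 − 307.400 = 80.171 ms

80 ms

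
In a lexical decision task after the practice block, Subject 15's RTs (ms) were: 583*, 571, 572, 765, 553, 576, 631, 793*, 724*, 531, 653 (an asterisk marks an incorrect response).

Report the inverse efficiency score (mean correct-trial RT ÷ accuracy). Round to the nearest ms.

834 ms

Correct trials (n=8): 571, 572, 765, 553, 576, 631, 531, 653
Mean correct RT = 4852/8 = 606.5000 ms
Proportion correct = 8/11
IES = 606.5000 / (8/11) = 833.938 ms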